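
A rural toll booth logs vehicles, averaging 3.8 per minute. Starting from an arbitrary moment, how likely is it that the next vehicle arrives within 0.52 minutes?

0.8614

Inter-arrival times are exponential with rate λ = 3.8 per minute.
P(T ≤ 0.52) = 1 − e^(−λt) = 1 − e^(−3.8 × 0.52) = 1 − e^(−1.976) ≈ 0.8614.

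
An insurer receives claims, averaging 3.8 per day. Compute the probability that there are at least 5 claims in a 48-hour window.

Over the interval, μ = 3.8 × 2 = 7.6 (a 48-hour window = 2 days).
P(N ≥ 5) = 1 − P(N ≤ 4) = 1 − Σ_{j=0}^{4} e^(−μ) μ^j/j! ≈ 0.8751.

0.8751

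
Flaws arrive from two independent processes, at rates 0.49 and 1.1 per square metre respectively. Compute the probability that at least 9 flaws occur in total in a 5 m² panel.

0.4005

Independent Poisson processes superpose: combined rate λ = 0.49 + 1.1 = 1.59 per square metre.
Over the interval, μ = 1.59 × 5 = 7.95 (a 5 m² panel = 5 square metres).
P(N ≥ 9) = 1 − P(N ≤ 8) ≈ 0.4005.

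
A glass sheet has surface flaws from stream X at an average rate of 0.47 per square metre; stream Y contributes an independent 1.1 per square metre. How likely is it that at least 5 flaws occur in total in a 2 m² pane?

Independent Poisson processes superpose: combined rate λ = 0.47 + 1.1 = 1.57 per square metre.
Over the interval, μ = 1.57 × 2 = 3.14 (a 2 m² pane = 2 square metres).
P(N ≥ 5) = 1 − P(N ≤ 4) ≈ 0.2088.

0.2088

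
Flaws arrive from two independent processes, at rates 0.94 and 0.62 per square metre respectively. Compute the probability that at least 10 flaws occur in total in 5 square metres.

0.2589

Independent Poisson processes superpose: combined rate λ = 0.94 + 0.62 = 1.56 per square metre.
Over the interval, μ = 1.56 × 5 = 7.8 (5 square metres).
P(N ≥ 10) = 1 − P(N ≤ 9) ≈ 0.2589.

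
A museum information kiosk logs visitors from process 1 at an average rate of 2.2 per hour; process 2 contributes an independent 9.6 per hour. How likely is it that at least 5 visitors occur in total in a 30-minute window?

0.7013

Independent Poisson processes superpose: combined rate λ = 2.2 + 9.6 = 11.8 per hour.
Over the interval, μ = 11.8 × 0.5 = 5.9 (a 30-minute window = 0.5 hours).
P(N ≥ 5) = 1 − P(N ≤ 4) ≈ 0.7013.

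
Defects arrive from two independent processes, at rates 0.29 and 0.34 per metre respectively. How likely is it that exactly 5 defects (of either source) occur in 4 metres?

0.0681

Independent Poisson processes superpose: combined rate λ = 0.29 + 0.34 = 0.63 per metre.
Over the interval, μ = 0.63 × 4 = 2.52 (4 metres).
P(N = 5) = e^(−2.52) · 2.52^5/5! ≈ 0.0681.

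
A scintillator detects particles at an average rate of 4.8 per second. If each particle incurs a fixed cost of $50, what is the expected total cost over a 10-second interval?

E[N] = 4.8 × 10 = 48 (a 10-second interval = 10 seconds); E[cost] = 48 × $50 = $2400.

$2400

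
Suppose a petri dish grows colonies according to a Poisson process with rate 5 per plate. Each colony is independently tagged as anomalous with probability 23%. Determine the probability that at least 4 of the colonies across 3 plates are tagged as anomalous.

Thinning: the colonies that are tagged as anomalous themselves form a Poisson process with rate 0.23 × 5 = 1.15 per plate.
Over the interval, μ = 1.15 × 3 = 3.45 (3 plates).
P(N ≥ 4) = 1 − P(N ≤ 3) ≈ 0.4525.

0.4525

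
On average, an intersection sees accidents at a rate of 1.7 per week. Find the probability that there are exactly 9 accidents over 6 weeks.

0.1224

Over the interval, μ = 1.7 × 6 = 10.2 (6 weeks).
P(N = 9) = e^(−μ) μ^9/9! = e^(−10.2) · 10.2^9/362880 ≈ 0.1224.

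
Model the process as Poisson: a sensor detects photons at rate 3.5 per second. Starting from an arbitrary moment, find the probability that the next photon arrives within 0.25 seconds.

0.5831

Inter-arrival times are exponential with rate λ = 3.5 per second.
P(T ≤ 0.25) = 1 − e^(−λt) = 1 − e^(−3.5 × 0.25) = 1 − e^(−0.875) ≈ 0.5831.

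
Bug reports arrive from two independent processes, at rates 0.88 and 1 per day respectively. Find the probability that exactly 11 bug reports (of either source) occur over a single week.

0.0989

Independent Poisson processes superpose: combined rate λ = 0.88 + 1 = 1.88 per day.
Over the interval, μ = 1.88 × 7 = 13.16 (a week = 7 days).
P(N = 11) = e^(−13.16) · 13.16^11/11! ≈ 0.0989.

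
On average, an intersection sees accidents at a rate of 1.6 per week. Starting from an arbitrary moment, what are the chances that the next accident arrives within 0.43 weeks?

0.4974

Inter-arrival times are exponential with rate λ = 1.6 per week.
P(T ≤ 0.43) = 1 − e^(−λt) = 1 − e^(−1.6 × 0.43) = 1 − e^(−0.688) ≈ 0.4974.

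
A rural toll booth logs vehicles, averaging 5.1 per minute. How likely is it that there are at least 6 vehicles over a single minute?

0.4016

With mean μ = 5.1 per minute,
P(N ≥ 6) = 1 − P(N ≤ 5) = 1 − Σ_{j=0}^{5} e^(−μ) μ^j/j! ≈ 0.4016.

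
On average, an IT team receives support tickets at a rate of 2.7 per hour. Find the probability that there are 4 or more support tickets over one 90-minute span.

0.5762

Over the interval, μ = 2.7 × 1.5 = 4.05 (a 90-minute span = 1.5 hours).
P(N ≥ 4) = 1 − P(N ≤ 3) = 1 − Σ_{j=0}^{3} e^(−μ) μ^j/j! ≈ 0.5762.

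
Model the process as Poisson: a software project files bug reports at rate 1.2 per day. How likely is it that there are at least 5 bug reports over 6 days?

0.8445

Over the interval, μ = 1.2 × 6 = 7.2 (6 days).
P(N ≥ 5) = 1 − P(N ≤ 4) = 1 − Σ_{j=0}^{4} e^(−μ) μ^j/j! ≈ 0.8445.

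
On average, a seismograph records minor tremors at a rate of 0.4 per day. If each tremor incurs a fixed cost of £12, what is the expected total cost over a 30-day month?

E[N] = 0.4 × 30 = 12 (a 30-day month = 30 days); E[cost] = 12 × £12 = £144.

£144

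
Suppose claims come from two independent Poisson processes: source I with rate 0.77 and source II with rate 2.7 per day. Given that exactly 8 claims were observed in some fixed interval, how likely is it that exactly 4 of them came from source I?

0.0622

Given the total, each event is independently from source I with probability p = λ_I/(λ_I+λ_II) = 0.77/3.47 ≈ 0.2219.
So K ~ Binomial(8, 0.77/3.47): P(K = 4) = C(8,4) · (0.77/3.47)^4 · (2.7/3.47)^4 ≈ 0.0622.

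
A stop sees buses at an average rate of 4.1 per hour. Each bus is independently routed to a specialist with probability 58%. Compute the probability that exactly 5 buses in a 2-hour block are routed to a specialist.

0.1744

Thinning: the buses that are routed to a specialist themselves form a Poisson process with rate 0.58 × 4.1 = 2.378 per hour.
Over the interval, μ = 2.378 × 2 = 4.756 (a 2-hour block = 2 hours).
P(N = 5) = e^(−4.756) · 4.756^5/5! ≈ 0.1744.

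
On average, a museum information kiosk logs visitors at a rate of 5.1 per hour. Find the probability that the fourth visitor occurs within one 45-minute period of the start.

0.5316

Over the interval, μ = 5.1 × 0.75 = 3.825 (a 45-minute period = 0.75 hours).
The fourth arrival falls in the interval iff at least 4 events occur there: P(S_4 ≤ t) = P(N ≥ 4) = 1 − P(N ≤ 3) ≈ 0.5316.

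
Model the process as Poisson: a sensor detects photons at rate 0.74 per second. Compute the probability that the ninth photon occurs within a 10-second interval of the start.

Over the interval, μ = 0.74 × 10 = 7.4 (a 10-second interval = 10 seconds).
The ninth arrival falls in the interval iff at least 9 events occur there: P(S_9 ≤ t) = P(N ≥ 9) = 1 − P(N ≤ 8) ≈ 0.3243.

0.3243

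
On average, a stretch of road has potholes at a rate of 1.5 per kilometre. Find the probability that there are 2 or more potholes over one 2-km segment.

Over the interval, μ = 1.5 × 2 = 3 (a 2-km segment = 2 kilometres).
P(N ≥ 2) = 1 − P(N ≤ 1) = 1 − Σ_{j=0}^{1} e^(−μ) μ^j/j! ≈ 0.8009.

0.8009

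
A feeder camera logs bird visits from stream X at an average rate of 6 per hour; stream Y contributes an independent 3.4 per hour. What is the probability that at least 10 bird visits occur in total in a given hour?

0.4651

Independent Poisson processes superpose: combined rate λ = 6 + 3.4 = 9.4 per hour.
So μ = 9.4.
P(N ≥ 10) = 1 − P(N ≤ 9) ≈ 0.4651.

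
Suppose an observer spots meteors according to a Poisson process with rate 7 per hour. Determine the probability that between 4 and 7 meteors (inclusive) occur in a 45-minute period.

0.6076

Over the interval, μ = 7 × 0.75 = 5.25 (a 45-minute period = 0.75 hours).
P(4 ≤ N ≤ 7) = Σ_{j=4}^{7} e^(−5.25) · 5.25^j/j! ≈ 0.6076.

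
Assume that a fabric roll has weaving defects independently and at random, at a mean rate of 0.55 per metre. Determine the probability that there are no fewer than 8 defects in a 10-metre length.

0.1905

Over the interval, μ = 0.55 × 10 = 5.5 (a 10-metre length = 10 metres).
P(N ≥ 8) = 1 − P(N ≤ 7) = 1 − Σ_{j=0}^{7} e^(−μ) μ^j/j! ≈ 0.1905.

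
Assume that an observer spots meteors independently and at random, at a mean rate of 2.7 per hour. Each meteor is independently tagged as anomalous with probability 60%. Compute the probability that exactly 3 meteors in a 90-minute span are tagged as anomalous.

0.2105

Thinning: the meteors that are tagged as anomalous themselves form a Poisson process with rate 0.6 × 2.7 = 1.62 per hour.
Over the interval, μ = 1.62 × 1.5 = 2.43 (a 90-minute span = 1.5 hours).
P(N = 3) = e^(−2.43) · 2.43^3/3! ≈ 0.2105.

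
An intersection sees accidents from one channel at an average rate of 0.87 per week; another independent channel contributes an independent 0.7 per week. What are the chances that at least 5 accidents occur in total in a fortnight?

Independent Poisson processes superpose: combined rate λ = 0.87 + 0.7 = 1.57 per week.
Over the interval, μ = 1.57 × 2 = 3.14 (a fortnight = 2 weeks).
P(N ≥ 5) = 1 − P(N ≤ 4) ≈ 0.2088.

0.2088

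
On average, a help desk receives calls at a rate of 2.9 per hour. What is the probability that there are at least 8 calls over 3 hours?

0.6398

Over the interval, μ = 2.9 × 3 = 8.7 (3 hours).
P(N ≥ 8) = 1 − P(N ≤ 7) = 1 − Σ_{j=0}^{7} e^(−μ) μ^j/j! ≈ 0.6398.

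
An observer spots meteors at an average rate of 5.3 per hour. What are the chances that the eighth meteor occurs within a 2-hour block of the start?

0.8290

Over the interval, μ = 5.3 × 2 = 10.6 (a 2-hour block = 2 hours).
The eighth arrival falls in the interval iff at least 8 events occur there: P(S_8 ≤ t) = P(N ≥ 8) = 1 − P(N ≤ 7) ≈ 0.8290.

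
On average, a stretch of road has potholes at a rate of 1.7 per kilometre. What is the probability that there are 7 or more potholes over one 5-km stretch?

Over the interval, μ = 1.7 × 5 = 8.5 (a 5-km stretch = 5 kilometres).
P(N ≥ 7) = 1 − P(N ≤ 6) = 1 − Σ_{j=0}^{6} e^(−μ) μ^j/j! ≈ 0.7438.

0.7438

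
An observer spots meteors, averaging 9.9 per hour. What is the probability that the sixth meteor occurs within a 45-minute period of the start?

Over the interval, μ = 9.9 × 0.75 = 7.425 (a 45-minute period = 0.75 hours).
The sixth arrival falls in the interval iff at least 6 events occur there: P(S_6 ≤ t) = P(N ≥ 6) = 1 − P(N ≤ 5) ≈ 0.7503.

0.7503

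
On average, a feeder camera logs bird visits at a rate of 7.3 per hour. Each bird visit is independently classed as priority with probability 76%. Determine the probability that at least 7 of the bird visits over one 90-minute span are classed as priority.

0.7244

Thinning: the bird visits that are classed as priority themselves form a Poisson process with rate 0.76 × 7.3 = 5.548 per hour.
Over the interval, μ = 5.548 × 1.5 = 8.322 (a 90-minute span = 1.5 hours).
P(N ≥ 7) = 1 − P(N ≤ 6) ≈ 0.7244.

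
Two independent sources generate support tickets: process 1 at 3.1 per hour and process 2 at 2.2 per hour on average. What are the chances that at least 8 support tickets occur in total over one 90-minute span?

Independent Poisson processes superpose: combined rate λ = 3.1 + 2.2 = 5.3 per hour.
Over the interval, μ = 5.3 × 1.5 = 7.95 (a 90-minute span = 1.5 hours).
P(N ≥ 8) = 1 − P(N ≤ 7) ≈ 0.5400.

0.5400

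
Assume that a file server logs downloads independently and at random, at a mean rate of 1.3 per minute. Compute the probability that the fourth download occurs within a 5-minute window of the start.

0.8882

Over the interval, μ = 1.3 × 5 = 6.5 (a 5-minute window = 5 minutes).
The fourth arrival falls in the interval iff at least 4 events occur there: P(S_4 ≤ t) = P(N ≥ 4) = 1 − P(N ≤ 3) ≈ 0.8882.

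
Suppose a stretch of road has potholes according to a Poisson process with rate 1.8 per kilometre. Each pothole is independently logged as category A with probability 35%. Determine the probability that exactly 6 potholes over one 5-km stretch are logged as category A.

0.0581

Thinning: the potholes that are logged as category A themselves form a Poisson process with rate 0.35 × 1.8 = 0.63 per kilometre.
Over the interval, μ = 0.63 × 5 = 3.15 (a 5-km stretch = 5 kilometres).
P(N = 6) = e^(−3.15) · 3.15^6/6! ≈ 0.0581.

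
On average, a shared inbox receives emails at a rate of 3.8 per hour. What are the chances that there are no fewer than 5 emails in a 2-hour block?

0.8751

Over the interval, μ = 3.8 × 2 = 7.6 (a 2-hour block = 2 hours).
P(N ≥ 5) = 1 − P(N ≤ 4) = 1 − Σ_{j=0}^{4} e^(−μ) μ^j/j! ≈ 0.8751.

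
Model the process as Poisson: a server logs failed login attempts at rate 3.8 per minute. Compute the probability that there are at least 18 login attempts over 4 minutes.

0.2683

Over the interval, μ = 3.8 × 4 = 15.2 (4 minutes).
P(N ≥ 18) = 1 − P(N ≤ 17) = 1 − Σ_{j=0}^{17} e^(−μ) μ^j/j! ≈ 0.2683.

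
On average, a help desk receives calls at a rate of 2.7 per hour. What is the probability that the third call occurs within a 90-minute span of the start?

Over the interval, μ = 2.7 × 1.5 = 4.05 (a 90-minute span = 1.5 hours).
The third arrival falls in the interval iff at least 3 events occur there: P(S_3 ≤ t) = P(N ≥ 3) = 1 − P(N ≤ 2) ≈ 0.7691.

0.7691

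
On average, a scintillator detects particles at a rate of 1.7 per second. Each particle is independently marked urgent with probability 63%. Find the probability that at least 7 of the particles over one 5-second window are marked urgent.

0.2913

Thinning: the particles that are marked urgent themselves form a Poisson process with rate 0.63 × 1.7 = 1.071 per second.
Over the interval, μ = 1.071 × 5 = 5.355 (a 5-second window = 5 seconds).
P(N ≥ 7) = 1 − P(N ≤ 6) ≈ 0.2913.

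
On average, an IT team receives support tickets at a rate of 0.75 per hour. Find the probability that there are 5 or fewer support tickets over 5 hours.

Over the interval, μ = 0.75 × 5 = 3.75 (5 hours).
P(N ≤ 5) = Σ_{j=0}^{5} e^(−μ) μ^j/j! ≈ 0.8229.

0.8229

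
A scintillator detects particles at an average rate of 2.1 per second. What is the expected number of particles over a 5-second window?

10.5

E[N] = λt = 2.1 × 5 = 10.5 (a 5-second window = 5 seconds).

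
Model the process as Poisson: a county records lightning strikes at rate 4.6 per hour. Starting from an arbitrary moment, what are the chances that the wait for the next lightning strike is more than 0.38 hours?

0.1741

The wait for the next event is exponential with rate λ = 4.6 per hour.
P(T > 0.38) = e^(−λt) = e^(−4.6 × 0.38) = e^(−1.748) ≈ 0.1741.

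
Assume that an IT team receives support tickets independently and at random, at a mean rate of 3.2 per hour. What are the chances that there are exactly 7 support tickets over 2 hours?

Over the interval, μ = 3.2 × 2 = 6.4 (2 hours).
P(N = 7) = e^(−μ) μ^7/7! = e^(−6.4) · 6.4^7/5040 ≈ 0.1450.

0.1450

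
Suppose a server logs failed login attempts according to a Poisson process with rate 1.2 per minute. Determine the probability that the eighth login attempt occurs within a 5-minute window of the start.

0.2560

Over the interval, μ = 1.2 × 5 = 6 (a 5-minute window = 5 minutes).
The eighth arrival falls in the interval iff at least 8 events occur there: P(S_8 ≤ t) = P(N ≥ 8) = 1 − P(N ≤ 7) ≈ 0.2560.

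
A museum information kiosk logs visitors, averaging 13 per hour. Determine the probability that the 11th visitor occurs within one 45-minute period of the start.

Over the interval, μ = 13 × 0.75 = 9.75 (a 45-minute period = 0.75 hours).
The 11th arrival falls in the interval iff at least 11 events occur there: P(S_11 ≤ t) = P(N ≥ 11) = 1 − P(N ≤ 10) ≈ 0.3857.

0.3857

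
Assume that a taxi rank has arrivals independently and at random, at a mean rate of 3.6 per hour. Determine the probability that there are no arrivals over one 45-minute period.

Over the interval, μ = 3.6 × 0.75 = 2.7 (a 45-minute period = 0.75 hours).
P(N = 0) = e^(−μ) μ^0/0! = e^(−2.7) · 2.7^0/1 ≈ 0.0672.

0.0672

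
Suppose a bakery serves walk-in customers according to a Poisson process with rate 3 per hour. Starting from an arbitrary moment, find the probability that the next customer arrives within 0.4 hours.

0.6988

Inter-arrival times are exponential with rate λ = 3 per hour.
P(T ≤ 0.4) = 1 − e^(−λt) = 1 − e^(−3 × 0.4) = 1 − e^(−1.2) ≈ 0.6988.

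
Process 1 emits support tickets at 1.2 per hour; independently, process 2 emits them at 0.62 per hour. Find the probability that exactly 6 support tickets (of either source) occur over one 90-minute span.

Independent Poisson processes superpose: combined rate λ = 1.2 + 0.62 = 1.82 per hour.
Over the interval, μ = 1.82 × 1.5 = 2.73 (a 90-minute span = 1.5 hours).
P(N = 6) = e^(−2.73) · 2.73^6/6! ≈ 0.0375.

0.0375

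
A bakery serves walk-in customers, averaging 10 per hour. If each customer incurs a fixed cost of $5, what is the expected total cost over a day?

$1200

E[N] = 10 × 24 = 240 (a day = 24 hours); E[cost] = 240 × $5 = $1200.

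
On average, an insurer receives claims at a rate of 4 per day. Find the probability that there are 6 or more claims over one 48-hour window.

Over the interval, μ = 4 × 2 = 8 (a 48-hour window = 2 days).
P(N ≥ 6) = 1 − P(N ≤ 5) = 1 − Σ_{j=0}^{5} e^(−μ) μ^j/j! ≈ 0.8088.

0.8088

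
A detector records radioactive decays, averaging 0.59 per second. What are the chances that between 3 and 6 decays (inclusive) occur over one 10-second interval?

0.5558

Over the interval, μ = 0.59 × 10 = 5.9 (a 10-second interval = 10 seconds).
P(3 ≤ N ≤ 6) = Σ_{j=3}^{6} e^(−5.9) · 5.9^j/j! ≈ 0.5558.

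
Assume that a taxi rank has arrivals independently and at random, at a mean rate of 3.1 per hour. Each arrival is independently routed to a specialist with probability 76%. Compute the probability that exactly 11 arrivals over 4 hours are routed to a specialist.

0.1054

Thinning: the arrivals that are routed to a specialist themselves form a Poisson process with rate 0.76 × 3.1 = 2.356 per hour.
Over the interval, μ = 2.356 × 4 = 9.424 (4 hours).
P(N = 11) = e^(−9.424) · 9.424^11/11! ≈ 0.1054.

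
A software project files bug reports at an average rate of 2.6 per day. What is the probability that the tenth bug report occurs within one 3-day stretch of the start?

0.2589

Over the interval, μ = 2.6 × 3 = 7.8 (a 3-day stretch = 3 days).
The tenth arrival falls in the interval iff at least 10 events occur there: P(S_10 ≤ t) = P(N ≥ 10) = 1 − P(N ≤ 9) ≈ 0.2589.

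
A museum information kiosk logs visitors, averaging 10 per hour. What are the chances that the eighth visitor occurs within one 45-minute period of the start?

Over the interval, μ = 10 × 0.75 = 7.5 (a 45-minute period = 0.75 hours).
The eighth arrival falls in the interval iff at least 8 events occur there: P(S_8 ≤ t) = P(N ≥ 8) = 1 − P(N ≤ 7) ≈ 0.4754.

0.4754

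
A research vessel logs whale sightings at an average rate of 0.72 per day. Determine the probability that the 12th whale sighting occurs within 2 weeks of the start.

Over the interval, μ = 0.72 × 14 = 10.08 (2 weeks = 14 days).
The 12th arrival falls in the interval iff at least 12 events occur there: P(S_12 ≤ t) = P(N ≥ 12) = 1 − P(N ≤ 11) ≈ 0.3124.

0.3124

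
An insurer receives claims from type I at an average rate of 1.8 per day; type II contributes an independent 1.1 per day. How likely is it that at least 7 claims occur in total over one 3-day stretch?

0.7645

Independent Poisson processes superpose: combined rate λ = 1.8 + 1.1 = 2.9 per day.
Over the interval, μ = 2.9 × 3 = 8.7 (a 3-day stretch = 3 days).
P(N ≥ 7) = 1 − P(N ≤ 6) ≈ 0.7645.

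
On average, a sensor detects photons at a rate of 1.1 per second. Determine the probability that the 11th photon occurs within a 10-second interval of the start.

Over the interval, μ = 1.1 × 10 = 11 (a 10-second interval = 10 seconds).
The 11th arrival falls in the interval iff at least 11 events occur there: P(S_11 ≤ t) = P(N ≥ 11) = 1 − P(N ≤ 10) ≈ 0.5401.

0.5401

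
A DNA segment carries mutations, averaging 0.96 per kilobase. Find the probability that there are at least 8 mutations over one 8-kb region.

0.5016

Over the interval, μ = 0.96 × 8 = 7.68 (an 8-kb region = 8 kilobases).
P(N ≥ 8) = 1 − P(N ≤ 7) = 1 − Σ_{j=0}^{7} e^(−μ) μ^j/j! ≈ 0.5016.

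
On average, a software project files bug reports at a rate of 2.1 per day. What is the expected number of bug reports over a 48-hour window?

E[N] = λt = 2.1 × 2 = 4.2 (a 48-hour window = 2 days).

4.2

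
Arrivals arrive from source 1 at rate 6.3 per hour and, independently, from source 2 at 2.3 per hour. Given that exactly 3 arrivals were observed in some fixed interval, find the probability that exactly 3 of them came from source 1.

Given the total, each event is independently from source 1 with probability p = λ_1/(λ_1+λ_2) = 6.3/8.6 ≈ 0.7326.
So K ~ Binomial(3, 6.3/8.6): P(K = 3) = C(3,3) · (6.3/8.6)^3 · (2.3/8.6)^0 ≈ 0.3931.

0.3931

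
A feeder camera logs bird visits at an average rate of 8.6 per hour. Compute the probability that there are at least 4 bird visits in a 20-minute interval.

0.3229

Over the interval, μ = 8.6 × 1/3 ≈ 2.86667 (a 20-minute interval = 1/3 hours).
P(N ≥ 4) = 1 − P(N ≤ 3) = 1 − Σ_{j=0}^{3} e^(−μ) μ^j/j! ≈ 0.3229.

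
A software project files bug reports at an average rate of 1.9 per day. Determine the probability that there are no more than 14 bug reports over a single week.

0.6442

Over the interval, μ = 1.9 × 7 = 13.3 (a week = 7 days).
P(N ≤ 14) = Σ_{j=0}^{14} e^(−μ) μ^j/j! ≈ 0.6442.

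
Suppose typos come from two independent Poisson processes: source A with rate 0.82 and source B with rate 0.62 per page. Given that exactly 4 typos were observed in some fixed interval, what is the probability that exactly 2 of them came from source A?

Given the total, each event is independently from source A with probability p = λ_A/(λ_A+λ_B) = 0.82/1.44 ≈ 0.5694.
So K ~ Binomial(4, 0.82/1.44): P(K = 2) = C(4,2) · (0.82/1.44)^2 · (0.62/1.44)^2 ≈ 0.3607.

0.3607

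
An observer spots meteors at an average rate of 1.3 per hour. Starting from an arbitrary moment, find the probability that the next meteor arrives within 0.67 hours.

Inter-arrival times are exponential with rate λ = 1.3 per hour.
P(T ≤ 0.67) = 1 − e^(−λt) = 1 − e^(−1.3 × 0.67) = 1 − e^(−0.871) ≈ 0.5815.

0.5815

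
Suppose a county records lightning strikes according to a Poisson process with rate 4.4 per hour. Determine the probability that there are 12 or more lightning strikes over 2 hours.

Over the interval, μ = 4.4 × 2 = 8.8 (2 hours).
P(N ≥ 12) = 1 − P(N ≤ 11) = 1 − Σ_{j=0}^{11} e^(−μ) μ^j/j! ≈ 0.1780.

0.1780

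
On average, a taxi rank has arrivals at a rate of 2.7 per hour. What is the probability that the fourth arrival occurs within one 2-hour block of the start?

Over the interval, μ = 2.7 × 2 = 5.4 (a 2-hour block = 2 hours).
The fourth arrival falls in the interval iff at least 4 events occur there: P(S_4 ≤ t) = P(N ≥ 4) = 1 − P(N ≤ 3) ≈ 0.7867.

0.7867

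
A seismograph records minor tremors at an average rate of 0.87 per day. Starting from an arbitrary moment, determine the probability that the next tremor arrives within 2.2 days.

Inter-arrival times are exponential with rate λ = 0.87 per day.
P(T ≤ 2.2) = 1 − e^(−λt) = 1 − e^(−0.87 × 2.2) = 1 − e^(−1.914) ≈ 0.8525.

0.8525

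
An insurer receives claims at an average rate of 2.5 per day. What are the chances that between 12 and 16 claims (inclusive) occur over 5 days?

Over the interval, μ = 2.5 × 5 = 12.5 (5 days).
P(12 ≤ N ≤ 16) = Σ_{j=12}^{16} e^(−12.5) · 12.5^j/j! ≈ 0.4635.

0.4635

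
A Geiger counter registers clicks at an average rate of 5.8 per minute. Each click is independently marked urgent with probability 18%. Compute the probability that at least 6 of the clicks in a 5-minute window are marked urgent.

0.4226

Thinning: the clicks that are marked urgent themselves form a Poisson process with rate 0.18 × 5.8 = 1.044 per minute.
Over the interval, μ = 1.044 × 5 = 5.22 (a 5-minute window = 5 minutes).
P(N ≥ 6) = 1 − P(N ≤ 5) ≈ 0.4226.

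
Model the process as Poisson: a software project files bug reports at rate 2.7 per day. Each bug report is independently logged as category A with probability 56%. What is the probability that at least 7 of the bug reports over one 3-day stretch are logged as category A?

0.1736

Thinning: the bug reports that are logged as category A themselves form a Poisson process with rate 0.56 × 2.7 = 1.512 per day.
Over the interval, μ = 1.512 × 3 = 4.536 (a 3-day stretch = 3 days).
P(N ≥ 7) = 1 − P(N ≤ 6) ≈ 0.1736.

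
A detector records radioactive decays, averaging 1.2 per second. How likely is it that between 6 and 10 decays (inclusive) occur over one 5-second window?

Over the interval, μ = 1.2 × 5 = 6 (a 5-second window = 5 seconds).
P(6 ≤ N ≤ 10) = Σ_{j=6}^{10} e^(−6) · 6^j/j! ≈ 0.5117.

0.5117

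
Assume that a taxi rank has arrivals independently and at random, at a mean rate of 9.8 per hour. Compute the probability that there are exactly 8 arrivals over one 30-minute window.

Over the interval, μ = 9.8 × 0.5 = 4.9 (a 30-minute window = 0.5 hours).
P(N = 8) = e^(−μ) μ^8/8! = e^(−4.9) · 4.9^8/40320 ≈ 0.0614.

0.0614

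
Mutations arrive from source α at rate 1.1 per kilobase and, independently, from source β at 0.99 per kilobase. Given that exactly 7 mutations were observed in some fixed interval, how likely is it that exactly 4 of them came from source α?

Given the total, each event is independently from source α with probability p = λ_α/(λ_α+λ_β) = 1.1/2.09 ≈ 0.5263.
So K ~ Binomial(7, 1.1/2.09): P(K = 4) = C(7,4) · (1.1/2.09)^4 · (0.99/2.09)^3 ≈ 0.2854.

0.2854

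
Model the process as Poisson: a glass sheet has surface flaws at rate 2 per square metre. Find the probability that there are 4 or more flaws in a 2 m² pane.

Over the interval, μ = 2 × 2 = 4 (a 2 m² pane = 2 square metres).
P(N ≥ 4) = 1 − P(N ≤ 3) = 1 − Σ_{j=0}^{3} e^(−μ) μ^j/j! ≈ 0.5665.

0.5665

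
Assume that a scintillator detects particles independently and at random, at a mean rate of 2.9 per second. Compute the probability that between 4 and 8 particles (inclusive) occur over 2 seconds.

Over the interval, μ = 2.9 × 2 = 5.8 (2 seconds).
P(4 ≤ N ≤ 8) = Σ_{j=4}^{8} e^(−5.8) · 5.8^j/j! ≈ 0.6972.

0.6972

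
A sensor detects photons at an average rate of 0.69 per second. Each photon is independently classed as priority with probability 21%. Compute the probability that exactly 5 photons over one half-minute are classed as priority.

Thinning: the photons that are classed as priority themselves form a Poisson process with rate 0.21 × 0.69 = 0.1449 per second.
Over the interval, μ = 0.1449 × 30 = 4.347 (a half-minute = 30 seconds).
P(N = 5) = e^(−4.347) · 4.347^5/5! ≈ 0.1675.

0.1675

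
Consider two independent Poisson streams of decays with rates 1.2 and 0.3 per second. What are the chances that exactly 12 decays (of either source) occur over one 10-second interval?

Independent Poisson processes superpose: combined rate λ = 1.2 + 0.3 = 1.5 per second.
Over the interval, μ = 1.5 × 10 = 15 (a 10-second interval = 10 seconds).
P(N = 12) = e^(−15) · 15^12/12! ≈ 0.0829.

0.0829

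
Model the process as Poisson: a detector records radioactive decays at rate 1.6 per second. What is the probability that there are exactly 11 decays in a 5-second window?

0.0722

Over the interval, μ = 1.6 × 5 = 8 (a 5-second window = 5 seconds).
P(N = 11) = e^(−μ) μ^11/11! = e^(−8) · 8^11/39916800 ≈ 0.0722.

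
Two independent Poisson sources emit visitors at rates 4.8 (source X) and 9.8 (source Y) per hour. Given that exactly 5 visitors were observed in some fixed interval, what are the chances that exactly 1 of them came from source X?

Given the total, each event is independently from source X with probability p = λ_X/(λ_X+λ_Y) = 4.8/14.6 ≈ 0.3288.
So K ~ Binomial(5, 4.8/14.6): P(K = 1) = C(5,1) · (4.8/14.6)^1 · (9.8/14.6)^4 ≈ 0.3337.

0.3337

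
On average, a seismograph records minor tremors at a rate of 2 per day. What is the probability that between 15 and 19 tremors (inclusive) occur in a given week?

Over the interval, μ = 2 × 7 = 14 (a week = 7 days).
P(15 ≤ N ≤ 19) = Σ_{j=15}^{19} e^(−14) · 14^j/j! ≈ 0.3531.

0.3531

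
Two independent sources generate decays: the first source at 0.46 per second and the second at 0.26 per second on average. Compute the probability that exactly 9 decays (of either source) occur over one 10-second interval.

Independent Poisson processes superpose: combined rate λ = 0.46 + 0.26 = 0.72 per second.
Over the interval, μ = 0.72 × 10 = 7.2 (a 10-second interval = 10 seconds).
P(N = 9) = e^(−7.2) · 7.2^9/9! ≈ 0.1070.

0.1070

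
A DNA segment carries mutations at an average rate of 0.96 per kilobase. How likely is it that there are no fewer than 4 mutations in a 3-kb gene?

0.3259

Over the interval, μ = 0.96 × 3 = 2.88 (a 3-kb gene = 3 kilobases).
P(N ≥ 4) = 1 − P(N ≤ 3) = 1 − Σ_{j=0}^{3} e^(−μ) μ^j/j! ≈ 0.3259.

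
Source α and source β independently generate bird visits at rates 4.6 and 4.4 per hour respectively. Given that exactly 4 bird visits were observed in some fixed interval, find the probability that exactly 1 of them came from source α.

Given the total, each event is independently from source α with probability p = λ_α/(λ_α+λ_β) = 4.6/9 ≈ 0.5111.
So K ~ Binomial(4, 4.6/9): P(K = 1) = C(4,1) · (4.6/9)^1 · (4.4/9)^3 ≈ 0.2389.

0.2389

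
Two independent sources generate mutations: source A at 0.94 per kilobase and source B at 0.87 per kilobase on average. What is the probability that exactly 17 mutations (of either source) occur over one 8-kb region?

Independent Poisson processes superpose: combined rate λ = 0.94 + 0.87 = 1.81 per kilobase.
Over the interval, μ = 1.81 × 8 = 14.48 (an 8-kb region = 8 kilobases).
P(N = 17) = e^(−14.48) · 14.48^17/17! ≈ 0.0782.

0.0782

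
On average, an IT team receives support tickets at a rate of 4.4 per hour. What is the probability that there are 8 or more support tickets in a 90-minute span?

0.3419

Over the interval, μ = 4.4 × 1.5 = 6.6 (a 90-minute span = 1.5 hours).
P(N ≥ 8) = 1 − P(N ≤ 7) = 1 − Σ_{j=0}^{7} e^(−μ) μ^j/j! ≈ 0.3419.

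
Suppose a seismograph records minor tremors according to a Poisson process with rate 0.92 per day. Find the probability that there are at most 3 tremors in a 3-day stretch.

Over the interval, μ = 0.92 × 3 = 2.76 (a 3-day stretch = 3 days).
P(N ≤ 3) = Σ_{j=0}^{3} e^(−μ) μ^j/j! ≈ 0.7008.

0.7008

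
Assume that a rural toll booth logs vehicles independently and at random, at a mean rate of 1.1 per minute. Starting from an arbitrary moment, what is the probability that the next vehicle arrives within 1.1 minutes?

0.7018

Inter-arrival times are exponential with rate λ = 1.1 per minute.
P(T ≤ 1.1) = 1 − e^(−λt) = 1 − e^(−1.1 × 1.1) = 1 − e^(−1.21) ≈ 0.7018.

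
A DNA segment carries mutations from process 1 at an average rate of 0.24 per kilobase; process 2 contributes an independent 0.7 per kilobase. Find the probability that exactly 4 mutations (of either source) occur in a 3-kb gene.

Independent Poisson processes superpose: combined rate λ = 0.24 + 0.7 = 0.94 per kilobase.
Over the interval, μ = 0.94 × 3 = 2.82 (a 3-kb gene = 3 kilobases).
P(N = 4) = e^(−2.82) · 2.82^4/4! ≈ 0.1571.

0.1571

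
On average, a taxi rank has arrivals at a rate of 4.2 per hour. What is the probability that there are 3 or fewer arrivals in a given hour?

With mean μ = 4.2 per hour,
P(N ≤ 3) = Σ_{j=0}^{3} e^(−μ) μ^j/j! ≈ 0.3954.

0.3954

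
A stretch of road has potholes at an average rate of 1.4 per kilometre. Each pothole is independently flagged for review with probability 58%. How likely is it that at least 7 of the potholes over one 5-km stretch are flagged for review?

Thinning: the potholes that are flagged for review themselves form a Poisson process with rate 0.58 × 1.4 = 0.812 per kilometre.
Over the interval, μ = 0.812 × 5 = 4.06 (a 5-km stretch = 5 kilometres).
P(N ≥ 7) = 1 − P(N ≤ 6) ≈ 0.1170.

0.1170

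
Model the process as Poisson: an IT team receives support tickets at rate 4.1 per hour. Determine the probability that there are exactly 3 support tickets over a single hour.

With mean μ = 4.1 per hour,
P(N = 3) = e^(−μ) μ^3/3! = e^(−4.1) · 4.1^3/6 ≈ 0.1904.

0.1904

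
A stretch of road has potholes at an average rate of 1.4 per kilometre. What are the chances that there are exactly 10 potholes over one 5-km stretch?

Over the interval, μ = 1.4 × 5 = 7 (a 5-km stretch = 5 kilometres).
P(N = 10) = e^(−μ) μ^10/10! = e^(−7) · 7^10/3628800 ≈ 0.0710.

0.0710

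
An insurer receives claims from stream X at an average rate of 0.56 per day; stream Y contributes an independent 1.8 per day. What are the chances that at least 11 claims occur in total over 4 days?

0.3473

Independent Poisson processes superpose: combined rate λ = 0.56 + 1.8 = 2.36 per day.
Over the interval, μ = 2.36 × 4 = 9.44 (4 days).
P(N ≥ 11) = 1 − P(N ≤ 10) ≈ 0.3473.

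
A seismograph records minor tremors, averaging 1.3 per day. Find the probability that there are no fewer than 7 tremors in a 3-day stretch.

Over the interval, μ = 1.3 × 3 = 3.9 (a 3-day stretch = 3 days).
P(N ≥ 7) = 1 − P(N ≤ 6) = 1 − Σ_{j=0}^{6} e^(−μ) μ^j/j! ≈ 0.1005.

0.1005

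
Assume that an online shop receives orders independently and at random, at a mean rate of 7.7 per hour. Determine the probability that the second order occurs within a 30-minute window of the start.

Over the interval, μ = 7.7 × 0.5 = 3.85 (a 30-minute window = 0.5 hours).
The second arrival falls in the interval iff at least 2 events occur there: P(S_2 ≤ t) = P(N ≥ 2) = 1 − P(N ≤ 1) ≈ 0.8968.

0.8968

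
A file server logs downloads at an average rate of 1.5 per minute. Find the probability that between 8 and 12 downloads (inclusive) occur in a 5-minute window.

0.4327

Over the interval, μ = 1.5 × 5 = 7.5 (a 5-minute window = 5 minutes).
P(8 ≤ N ≤ 12) = Σ_{j=8}^{12} e^(−7.5) · 7.5^j/j! ≈ 0.4327.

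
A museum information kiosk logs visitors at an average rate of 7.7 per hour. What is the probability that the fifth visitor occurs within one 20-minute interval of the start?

0.1179

Over the interval, μ = 7.7 × 1/3 ≈ 2.56667 (a 20-minute interval = 1/3 hours).
The fifth arrival falls in the interval iff at least 5 events occur there: P(S_5 ≤ t) = P(N ≥ 5) = 1 − P(N ≤ 4) ≈ 0.1179.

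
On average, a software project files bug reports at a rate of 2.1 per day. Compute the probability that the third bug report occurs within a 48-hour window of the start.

0.7898

Over the interval, μ = 2.1 × 2 = 4.2 (a 48-hour window = 2 days).
The third arrival falls in the interval iff at least 3 events occur there: P(S_3 ≤ t) = P(N ≥ 3) = 1 − P(N ≤ 2) ≈ 0.7898.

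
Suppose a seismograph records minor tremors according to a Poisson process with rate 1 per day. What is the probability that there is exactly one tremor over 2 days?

0.2707

Over the interval, μ = 1 × 2 = 2 (2 days).
P(N = 1) = e^(−μ) μ^1/1! = e^(−2) · 2^1/1 ≈ 0.2707.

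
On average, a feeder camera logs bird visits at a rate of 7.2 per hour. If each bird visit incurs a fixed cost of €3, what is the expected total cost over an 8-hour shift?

E[N] = 7.2 × 8 = 57.6 (an 8-hour shift = 8 hours); E[cost] = 57.6 × €3 = €172.8.

€172.8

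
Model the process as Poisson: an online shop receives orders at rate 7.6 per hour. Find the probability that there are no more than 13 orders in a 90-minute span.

Over the interval, μ = 7.6 × 1.5 = 11.4 (a 90-minute span = 1.5 hours).
P(N ≤ 13) = Σ_{j=0}^{13} e^(−μ) μ^j/j! ≈ 0.7430.

0.7430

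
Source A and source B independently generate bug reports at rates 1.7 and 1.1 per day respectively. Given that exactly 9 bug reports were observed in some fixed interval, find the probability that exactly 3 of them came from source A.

0.0691

Given the total, each event is independently from source A with probability p = λ_A/(λ_A+λ_B) = 1.7/2.8 ≈ 0.6071.
So K ~ Binomial(9, 1.7/2.8): P(K = 3) = C(9,3) · (1.7/2.8)^3 · (1.1/2.8)^6 ≈ 0.0691.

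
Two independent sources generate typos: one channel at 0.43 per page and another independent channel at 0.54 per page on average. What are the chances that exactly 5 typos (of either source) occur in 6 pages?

0.1651

Independent Poisson processes superpose: combined rate λ = 0.43 + 0.54 = 0.97 per page.
Over the interval, μ = 0.97 × 6 = 5.82 (6 pages).
P(N = 5) = e^(−5.82) · 5.82^5/5! ≈ 0.1651.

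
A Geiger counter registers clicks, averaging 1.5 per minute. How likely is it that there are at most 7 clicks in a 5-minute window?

Over the interval, μ = 1.5 × 5 = 7.5 (a 5-minute window = 5 minutes).
P(N ≤ 7) = Σ_{j=0}^{7} e^(−μ) μ^j/j! ≈ 0.5246.

0.5246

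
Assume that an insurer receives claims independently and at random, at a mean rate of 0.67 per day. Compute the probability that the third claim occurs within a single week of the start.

0.8467

Over the interval, μ = 0.67 × 7 = 4.69 (a week = 7 days).
The third arrival falls in the interval iff at least 3 events occur there: P(S_3 ≤ t) = P(N ≥ 3) = 1 − P(N ≤ 2) ≈ 0.8467.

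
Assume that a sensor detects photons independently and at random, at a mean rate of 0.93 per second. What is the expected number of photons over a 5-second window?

4.65

E[N] = λt = 0.93 × 5 = 4.65 (a 5-second window = 5 seconds).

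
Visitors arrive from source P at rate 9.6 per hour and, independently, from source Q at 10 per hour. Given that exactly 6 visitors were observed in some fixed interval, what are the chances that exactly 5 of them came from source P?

0.0863

Given the total, each event is independently from source P with probability p = λ_P/(λ_P+λ_Q) = 9.6/19.6 ≈ 0.4898.
So K ~ Binomial(6, 9.6/19.6): P(K = 5) = C(6,5) · (9.6/19.6)^5 · (10/19.6)^1 ≈ 0.0863.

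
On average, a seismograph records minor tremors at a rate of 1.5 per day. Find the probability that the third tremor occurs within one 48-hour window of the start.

0.5768

Over the interval, μ = 1.5 × 2 = 3 (a 48-hour window = 2 days).
The third arrival falls in the interval iff at least 3 events occur there: P(S_3 ≤ t) = P(N ≥ 3) = 1 − P(N ≤ 2) ≈ 0.5768.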